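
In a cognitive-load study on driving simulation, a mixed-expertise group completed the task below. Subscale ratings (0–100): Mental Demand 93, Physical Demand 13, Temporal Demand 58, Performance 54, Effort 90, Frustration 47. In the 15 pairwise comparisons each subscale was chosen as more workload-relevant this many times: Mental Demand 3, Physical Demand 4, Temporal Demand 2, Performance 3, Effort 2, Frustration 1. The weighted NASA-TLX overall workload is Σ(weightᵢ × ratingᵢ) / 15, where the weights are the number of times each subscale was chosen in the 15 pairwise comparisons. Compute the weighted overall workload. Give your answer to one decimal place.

The tallies are the weights (they sum to 15).
Weighted sum = 3·93 + 4·13 + 2·58 + 3·54 + 2·90 + 1·47
            = 279 + 52 + 116 + 162 + 180 + 47 = 836.
Overall workload = 836 / 15 = 55.7333 ≈ 55.7.

55.7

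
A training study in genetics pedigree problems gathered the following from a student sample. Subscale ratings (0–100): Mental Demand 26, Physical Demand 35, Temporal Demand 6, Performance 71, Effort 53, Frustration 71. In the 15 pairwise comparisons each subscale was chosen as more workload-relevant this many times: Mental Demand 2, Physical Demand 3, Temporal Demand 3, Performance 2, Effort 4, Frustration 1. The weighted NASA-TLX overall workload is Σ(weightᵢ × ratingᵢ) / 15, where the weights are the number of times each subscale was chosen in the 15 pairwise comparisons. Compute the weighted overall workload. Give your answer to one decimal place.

40.0

The tallies are the weights (they sum to 15).
Weighted sum = 2·26 + 3·35 + 3·6 + 2·71 + 4·53 + 1·71
            = 52 + 105 + 18 + 142 + 212 + 71 = 600.
Overall workload = 600 / 15 = 40.0000 ≈ 40.0.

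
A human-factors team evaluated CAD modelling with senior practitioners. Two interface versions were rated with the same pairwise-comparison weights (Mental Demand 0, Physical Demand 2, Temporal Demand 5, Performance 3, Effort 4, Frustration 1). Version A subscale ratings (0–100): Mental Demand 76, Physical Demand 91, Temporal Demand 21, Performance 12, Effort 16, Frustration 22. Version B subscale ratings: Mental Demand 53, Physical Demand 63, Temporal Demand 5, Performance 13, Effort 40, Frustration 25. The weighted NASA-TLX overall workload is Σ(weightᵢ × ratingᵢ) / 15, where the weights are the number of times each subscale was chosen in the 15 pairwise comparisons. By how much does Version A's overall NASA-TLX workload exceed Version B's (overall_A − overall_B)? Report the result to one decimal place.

Version A weighted sum = 0·76 + 2·91 + 5·21 + 3·12 + 4·16 + 1·22 = 0 + 182 + 105 + 36 + 64 + 22 = 409; overall_A = 409/15 = 27.2667.
Version B weighted sum = 0·53 + 2·63 + 5·5 + 3·13 + 4·40 + 1·25 = 0 + 126 + 25 + 39 + 160 + 25 = 375; overall_B = 375/15 = 25.0000.
Difference = 27.2667 − 25.0000 = 2.2667 ≈ 2.3.

2.3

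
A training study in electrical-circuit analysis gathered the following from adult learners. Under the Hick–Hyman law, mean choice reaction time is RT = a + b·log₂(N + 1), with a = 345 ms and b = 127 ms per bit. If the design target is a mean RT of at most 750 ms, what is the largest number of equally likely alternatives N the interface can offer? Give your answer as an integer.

8

Set 345 + 127·log₂(N + 1) ≤ 750.
log₂(N + 1) ≤ (750 − 345) / 127 = 3.1890.
N + 1 ≤ 2^3.1890 = 9.1198.
N ≤ 8.1198, so the largest integer N is 8.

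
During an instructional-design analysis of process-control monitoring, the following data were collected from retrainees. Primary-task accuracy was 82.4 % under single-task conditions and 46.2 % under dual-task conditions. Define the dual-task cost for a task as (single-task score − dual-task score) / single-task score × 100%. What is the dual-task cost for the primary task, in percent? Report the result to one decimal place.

43.9

Cost = (82.4 − 46.2) / 82.4 × 100%
     = 36.2000 / 82.4 × 100% = 43.9320%.
≈ 43.9%.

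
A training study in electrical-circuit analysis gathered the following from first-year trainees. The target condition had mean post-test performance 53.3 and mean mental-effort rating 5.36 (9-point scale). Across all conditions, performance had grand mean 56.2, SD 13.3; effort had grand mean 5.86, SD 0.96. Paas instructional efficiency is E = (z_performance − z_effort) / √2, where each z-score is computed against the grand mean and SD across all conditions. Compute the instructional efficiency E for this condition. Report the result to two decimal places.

z_performance = (53.3 − 56.2) / 13.3 = -2.9000 / 13.3 = -0.2180.
z_effort = (5.36 − 5.86) / 0.96 = -0.5000 / 0.96 = -0.5208.
z_P − z_E = -0.2180 − (-0.5208) = 0.3028.
E = 0.3028 / √2 = 0.3028 / 1.41421 = 0.2141 ≈ 0.21.

0.21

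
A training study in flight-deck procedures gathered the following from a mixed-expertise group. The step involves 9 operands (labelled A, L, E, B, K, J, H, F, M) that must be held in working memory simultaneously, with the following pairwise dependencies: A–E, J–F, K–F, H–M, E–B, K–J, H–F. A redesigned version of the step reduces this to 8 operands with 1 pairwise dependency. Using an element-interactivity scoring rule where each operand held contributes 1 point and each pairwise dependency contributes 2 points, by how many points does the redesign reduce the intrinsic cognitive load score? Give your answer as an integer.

13

Original: 9 × 1 + 7 × 2 = 9 + 14 = 23.
Redesigned: 8 × 1 + 1 × 2 = 8 + 2 = 10.
Reduction = 23 − 10 = 13.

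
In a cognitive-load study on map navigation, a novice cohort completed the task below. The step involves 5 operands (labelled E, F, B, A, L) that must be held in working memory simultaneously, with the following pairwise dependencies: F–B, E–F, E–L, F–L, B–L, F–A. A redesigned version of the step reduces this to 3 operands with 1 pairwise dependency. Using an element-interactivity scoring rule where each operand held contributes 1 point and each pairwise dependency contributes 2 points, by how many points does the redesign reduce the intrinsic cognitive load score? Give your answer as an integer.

12

Original: 5 × 1 + 6 × 2 = 5 + 12 = 17.
Redesigned: 3 × 1 + 1 × 2 = 3 + 2 = 5.
Reduction = 17 − 5 = 12.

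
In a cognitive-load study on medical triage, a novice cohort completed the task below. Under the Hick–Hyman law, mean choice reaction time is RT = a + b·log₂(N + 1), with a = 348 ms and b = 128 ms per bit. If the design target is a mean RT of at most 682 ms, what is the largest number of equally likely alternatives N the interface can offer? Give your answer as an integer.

Set 348 + 128·log₂(N + 1) ≤ 682.
log₂(N + 1) ≤ (682 − 348) / 128 = 2.6094.
N + 1 ≤ 2^2.6094 = 6.1025.
N ≤ 5.1025, so the largest integer N is 5.

5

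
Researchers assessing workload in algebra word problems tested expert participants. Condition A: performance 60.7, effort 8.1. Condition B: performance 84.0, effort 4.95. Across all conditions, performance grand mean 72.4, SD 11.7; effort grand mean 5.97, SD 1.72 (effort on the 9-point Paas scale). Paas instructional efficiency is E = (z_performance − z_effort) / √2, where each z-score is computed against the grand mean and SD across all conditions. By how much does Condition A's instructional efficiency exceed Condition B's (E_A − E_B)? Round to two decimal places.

-2.70

Condition A: z_P = (60.7 − 72.4)/11.7 = -1.0000; z_E = (8.1 − 5.97)/1.72 = 1.2384; E_A = (-1.0000 − 1.2384)/√2 = -1.5828.
Condition B: z_P = (84.0 − 72.4)/11.7 = 0.9915; z_E = (4.95 − 5.97)/1.72 = -0.5930; E_B = (0.9915 − (-0.5930))/√2 = 1.1204.
E_A − E_B = -1.5828 − 1.1204 = -2.7032 ≈ -2.70.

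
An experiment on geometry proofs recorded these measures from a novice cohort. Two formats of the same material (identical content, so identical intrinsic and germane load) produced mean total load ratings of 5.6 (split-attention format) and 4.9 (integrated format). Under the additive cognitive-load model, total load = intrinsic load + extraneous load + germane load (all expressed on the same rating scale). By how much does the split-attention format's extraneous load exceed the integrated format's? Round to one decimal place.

Intrinsic and germane load are equal across formats, so the difference in total load equals the difference in extraneous load.
Extraneous-load difference = 5.6 − 4.9 = 0.7.

0.7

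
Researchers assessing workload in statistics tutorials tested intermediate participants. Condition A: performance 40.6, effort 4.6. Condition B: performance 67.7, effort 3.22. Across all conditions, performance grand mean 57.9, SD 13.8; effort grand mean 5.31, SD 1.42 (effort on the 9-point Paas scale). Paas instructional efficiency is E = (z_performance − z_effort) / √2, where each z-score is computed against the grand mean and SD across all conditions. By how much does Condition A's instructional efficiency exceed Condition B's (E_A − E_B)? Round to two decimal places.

Condition A: z_P = (40.6 − 57.9)/13.8 = -1.2536; z_E = (4.6 − 5.31)/1.42 = -0.5000; E_A = (-1.2536 − (-0.5000))/√2 = -0.5329.
Condition B: z_P = (67.7 − 57.9)/13.8 = 0.7101; z_E = (3.22 − 5.31)/1.42 = -1.4718; E_B = (0.7101 − (-1.4718))/√2 = 1.5428.
E_A − E_B = -0.5329 − 1.5428 = -2.0757 ≈ -2.08.

-2.08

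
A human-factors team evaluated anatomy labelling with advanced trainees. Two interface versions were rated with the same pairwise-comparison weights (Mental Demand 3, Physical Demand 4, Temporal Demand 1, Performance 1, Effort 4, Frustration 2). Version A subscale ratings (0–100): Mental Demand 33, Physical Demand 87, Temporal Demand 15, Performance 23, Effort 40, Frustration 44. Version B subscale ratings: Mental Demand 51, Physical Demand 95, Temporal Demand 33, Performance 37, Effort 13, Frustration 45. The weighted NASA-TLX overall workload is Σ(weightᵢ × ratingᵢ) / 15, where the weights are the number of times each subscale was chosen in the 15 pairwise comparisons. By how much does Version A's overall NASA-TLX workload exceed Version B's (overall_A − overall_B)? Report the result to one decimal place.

-0.8

Version A weighted sum = 3·33 + 4·87 + 1·15 + 1·23 + 4·40 + 2·44 = 99 + 348 + 15 + 23 + 160 + 88 = 733; overall_A = 733/15 = 48.8667.
Version B weighted sum = 3·51 + 4·95 + 1·33 + 1·37 + 4·13 + 2·45 = 153 + 380 + 33 + 37 + 52 + 90 = 745; overall_B = 745/15 = 49.6667.
Difference = 48.8667 − 49.6667 = -0.8000 ≈ -0.8.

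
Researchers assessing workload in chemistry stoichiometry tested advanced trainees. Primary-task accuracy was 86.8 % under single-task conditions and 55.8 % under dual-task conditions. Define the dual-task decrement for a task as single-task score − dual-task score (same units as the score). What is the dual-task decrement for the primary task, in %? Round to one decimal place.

Decrement = 86.8 − 55.8 = 31.0000 % ≈ 31.0 %.

31.0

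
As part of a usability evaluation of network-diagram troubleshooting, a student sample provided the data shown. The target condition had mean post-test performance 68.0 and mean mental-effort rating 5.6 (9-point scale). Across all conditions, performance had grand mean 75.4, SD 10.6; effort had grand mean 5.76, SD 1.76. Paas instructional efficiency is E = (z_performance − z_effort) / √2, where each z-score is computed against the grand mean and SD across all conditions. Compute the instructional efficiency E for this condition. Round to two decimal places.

-0.43

z_performance = (68.0 − 75.4) / 10.6 = -7.4000 / 10.6 = -0.6981.
z_effort = (5.6 − 5.76) / 1.76 = -0.1600 / 1.76 = -0.0909.
z_P − z_E = -0.6981 − (-0.0909) = -0.6072.
E = -0.6072 / √2 = -0.6072 / 1.41421 = -0.4294 ≈ -0.43.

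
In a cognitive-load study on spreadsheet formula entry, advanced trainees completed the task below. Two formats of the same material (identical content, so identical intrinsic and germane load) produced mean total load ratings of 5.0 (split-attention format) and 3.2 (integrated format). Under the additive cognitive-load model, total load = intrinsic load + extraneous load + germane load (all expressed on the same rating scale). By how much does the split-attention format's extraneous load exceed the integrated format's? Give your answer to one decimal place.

Intrinsic and germane load are equal across formats, so the difference in total load equals the difference in extraneous load.
Extraneous-load difference = 5.0 − 3.2 = 1.8.

1.8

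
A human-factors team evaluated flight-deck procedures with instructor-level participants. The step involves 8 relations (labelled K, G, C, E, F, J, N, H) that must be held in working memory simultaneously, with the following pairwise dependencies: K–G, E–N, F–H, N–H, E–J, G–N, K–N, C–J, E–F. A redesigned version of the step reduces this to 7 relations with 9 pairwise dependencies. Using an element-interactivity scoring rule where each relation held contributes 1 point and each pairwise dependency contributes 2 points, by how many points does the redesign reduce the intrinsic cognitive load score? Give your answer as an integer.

Original: 8 × 1 + 9 × 2 = 8 + 18 = 26.
Redesigned: 7 × 1 + 9 × 2 = 7 + 18 = 25.
Reduction = 26 − 25 = 1.

1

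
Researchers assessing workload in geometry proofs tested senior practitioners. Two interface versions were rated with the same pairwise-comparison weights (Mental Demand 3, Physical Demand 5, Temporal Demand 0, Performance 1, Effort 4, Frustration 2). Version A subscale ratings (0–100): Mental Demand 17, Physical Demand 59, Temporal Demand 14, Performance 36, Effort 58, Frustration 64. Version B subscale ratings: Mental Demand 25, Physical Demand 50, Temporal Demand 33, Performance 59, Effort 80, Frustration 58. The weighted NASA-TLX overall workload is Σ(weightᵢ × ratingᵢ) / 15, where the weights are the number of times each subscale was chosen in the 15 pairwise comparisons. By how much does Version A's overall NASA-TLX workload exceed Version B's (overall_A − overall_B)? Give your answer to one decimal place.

Version A weighted sum = 3·17 + 5·59 + 0·14 + 1·36 + 4·58 + 2·64 = 51 + 295 + 0 + 36 + 232 + 128 = 742; overall_A = 742/15 = 49.4667.
Version B weighted sum = 3·25 + 5·50 + 0·33 + 1·59 + 4·80 + 2·58 = 75 + 250 + 0 + 59 + 320 + 116 = 820; overall_B = 820/15 = 54.6667.
Difference = 49.4667 − 54.6667 = -5.2000 ≈ -5.2.

-5.2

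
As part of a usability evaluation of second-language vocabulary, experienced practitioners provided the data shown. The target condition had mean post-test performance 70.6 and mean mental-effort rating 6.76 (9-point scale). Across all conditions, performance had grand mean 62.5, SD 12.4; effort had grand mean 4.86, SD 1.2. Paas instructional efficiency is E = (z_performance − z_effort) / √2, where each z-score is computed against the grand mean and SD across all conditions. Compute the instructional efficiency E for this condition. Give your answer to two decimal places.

z_performance = (70.6 − 62.5) / 12.4 = 8.1000 / 12.4 = 0.6532.
z_effort = (6.76 − 4.86) / 1.2 = 1.9000 / 1.2 = 1.5833.
z_P − z_E = 0.6532 − 1.5833 = -0.9301.
E = -0.9301 / √2 = -0.9301 / 1.41421 = -0.6577 ≈ -0.66.

-0.66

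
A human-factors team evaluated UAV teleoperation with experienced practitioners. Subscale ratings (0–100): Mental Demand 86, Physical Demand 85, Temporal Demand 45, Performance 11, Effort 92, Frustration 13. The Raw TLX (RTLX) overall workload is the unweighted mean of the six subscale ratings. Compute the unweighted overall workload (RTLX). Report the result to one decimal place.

55.3

Sum of ratings = 86 + 85 + 45 + 11 + 92 + 13 = 332.
RTLX = 332 / 6 = 55.3333 ≈ 55.3.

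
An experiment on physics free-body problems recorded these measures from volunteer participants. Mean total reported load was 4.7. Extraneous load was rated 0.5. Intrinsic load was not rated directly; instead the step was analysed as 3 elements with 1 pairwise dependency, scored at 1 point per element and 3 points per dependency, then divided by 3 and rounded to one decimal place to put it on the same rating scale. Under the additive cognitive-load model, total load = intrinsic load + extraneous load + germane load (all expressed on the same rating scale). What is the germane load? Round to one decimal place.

2.2

Intrinsic (element-interactivity): (3 × 1 + 1 × 3) / 3 = 6 / 3 = 2.0000 → 2.0.
germane load = total − intrinsic − extraneous
             = 4.7 − 2.0 − 0.5 = 2.2.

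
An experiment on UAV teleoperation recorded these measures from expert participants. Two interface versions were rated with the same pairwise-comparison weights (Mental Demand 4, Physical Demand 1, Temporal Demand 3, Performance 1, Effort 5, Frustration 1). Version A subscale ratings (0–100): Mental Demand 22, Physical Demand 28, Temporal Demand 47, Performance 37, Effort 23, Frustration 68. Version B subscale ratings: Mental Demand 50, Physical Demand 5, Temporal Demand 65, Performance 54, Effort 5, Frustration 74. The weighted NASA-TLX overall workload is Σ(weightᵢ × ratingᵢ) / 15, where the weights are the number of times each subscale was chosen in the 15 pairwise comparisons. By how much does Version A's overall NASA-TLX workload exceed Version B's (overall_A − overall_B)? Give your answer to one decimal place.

-5.1

Version A weighted sum = 4·22 + 1·28 + 3·47 + 1·37 + 5·23 + 1·68 = 88 + 28 + 141 + 37 + 115 + 68 = 477; overall_A = 477/15 = 31.8000.
Version B weighted sum = 4·50 + 1·5 + 3·65 + 1·54 + 5·5 + 1·74 = 200 + 5 + 195 + 54 + 25 + 74 = 553; overall_B = 553/15 = 36.8667.
Difference = 31.8000 − 36.8667 = -5.0667 ≈ -5.1.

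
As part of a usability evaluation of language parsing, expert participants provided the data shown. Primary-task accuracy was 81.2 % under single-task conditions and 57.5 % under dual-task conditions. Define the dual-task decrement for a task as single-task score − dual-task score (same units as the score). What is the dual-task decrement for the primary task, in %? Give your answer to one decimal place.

23.7

Decrement = 81.2 − 57.5 = 23.7000 % ≈ 23.7 %.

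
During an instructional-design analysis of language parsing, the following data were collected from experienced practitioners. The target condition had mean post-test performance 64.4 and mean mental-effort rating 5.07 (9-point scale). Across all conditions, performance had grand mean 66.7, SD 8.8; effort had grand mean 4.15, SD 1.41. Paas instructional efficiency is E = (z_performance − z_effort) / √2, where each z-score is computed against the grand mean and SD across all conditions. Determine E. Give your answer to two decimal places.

-0.65

z_performance = (64.4 − 66.7) / 8.8 = -2.3000 / 8.8 = -0.2614.
z_effort = (5.07 − 4.15) / 1.41 = 0.9200 / 1.41 = 0.6525.
z_P − z_E = -0.2614 − 0.6525 = -0.9139.
E = -0.9139 / √2 = -0.9139 / 1.41421 = -0.6462 ≈ -0.65.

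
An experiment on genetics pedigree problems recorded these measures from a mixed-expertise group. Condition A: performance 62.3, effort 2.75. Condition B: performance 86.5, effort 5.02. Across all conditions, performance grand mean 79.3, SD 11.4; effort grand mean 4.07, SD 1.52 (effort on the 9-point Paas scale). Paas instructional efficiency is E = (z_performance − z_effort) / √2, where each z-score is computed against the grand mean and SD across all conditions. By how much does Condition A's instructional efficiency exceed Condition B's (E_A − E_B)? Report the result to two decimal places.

-0.45

Condition A: z_P = (62.3 − 79.3)/11.4 = -1.4912; z_E = (2.75 − 4.07)/1.52 = -0.8684; E_A = (-1.4912 − (-0.8684))/√2 = -0.4404.
Condition B: z_P = (86.5 − 79.3)/11.4 = 0.6316; z_E = (5.02 − 4.07)/1.52 = 0.6250; E_B = (0.6316 − 0.6250)/√2 = 0.0047.
E_A − E_B = -0.4404 − 0.0047 = -0.4451 ≈ -0.45.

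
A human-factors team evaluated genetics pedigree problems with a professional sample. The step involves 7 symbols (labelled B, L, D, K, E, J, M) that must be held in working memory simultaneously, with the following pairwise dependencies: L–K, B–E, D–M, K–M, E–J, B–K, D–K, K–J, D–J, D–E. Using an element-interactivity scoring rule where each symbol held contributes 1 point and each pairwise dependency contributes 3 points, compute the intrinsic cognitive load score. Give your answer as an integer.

Count of symbols held simultaneously: 7.
Count of pairwise dependencies listed: 10.
Element contribution: 7 × 1 = 7.
Interaction contribution: 10 × 3 = 30.
Intrinsic load = 7 + 30 = 37.

37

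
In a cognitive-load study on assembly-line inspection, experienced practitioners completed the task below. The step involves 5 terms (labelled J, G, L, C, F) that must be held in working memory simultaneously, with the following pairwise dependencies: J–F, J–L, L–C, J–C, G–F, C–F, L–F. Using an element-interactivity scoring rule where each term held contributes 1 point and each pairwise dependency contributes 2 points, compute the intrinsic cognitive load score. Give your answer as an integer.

Count of terms held simultaneously: 5.
Count of pairwise dependencies listed: 7.
Element contribution: 5 × 1 = 5.
Interaction contribution: 7 × 2 = 14.
Intrinsic load = 5 + 14 = 19.

19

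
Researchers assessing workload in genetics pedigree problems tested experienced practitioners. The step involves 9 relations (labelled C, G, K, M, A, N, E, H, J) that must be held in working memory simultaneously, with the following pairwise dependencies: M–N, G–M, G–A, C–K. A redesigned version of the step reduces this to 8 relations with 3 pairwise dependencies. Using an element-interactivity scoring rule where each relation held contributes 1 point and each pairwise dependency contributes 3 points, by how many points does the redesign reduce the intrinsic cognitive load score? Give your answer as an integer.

Original: 9 × 1 + 4 × 3 = 9 + 12 = 21.
Redesigned: 8 × 1 + 3 × 3 = 8 + 9 = 17.
Reduction = 21 − 17 = 4.

4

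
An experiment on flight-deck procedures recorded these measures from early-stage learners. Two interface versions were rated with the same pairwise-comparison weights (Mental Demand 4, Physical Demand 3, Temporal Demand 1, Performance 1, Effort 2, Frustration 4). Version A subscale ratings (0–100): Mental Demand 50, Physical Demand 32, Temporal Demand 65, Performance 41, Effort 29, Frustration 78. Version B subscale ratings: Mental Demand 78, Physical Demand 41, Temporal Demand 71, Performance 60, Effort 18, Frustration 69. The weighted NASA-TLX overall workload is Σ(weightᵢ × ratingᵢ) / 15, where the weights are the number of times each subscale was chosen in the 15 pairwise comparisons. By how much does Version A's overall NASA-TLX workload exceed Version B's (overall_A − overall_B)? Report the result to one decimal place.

Version A weighted sum = 4·50 + 3·32 + 1·65 + 1·41 + 2·29 + 4·78 = 200 + 96 + 65 + 41 + 58 + 312 = 772; overall_A = 772/15 = 51.4667.
Version B weighted sum = 4·78 + 3·41 + 1·71 + 1·60 + 2·18 + 4·69 = 312 + 123 + 71 + 60 + 36 + 276 = 878; overall_B = 878/15 = 58.5333.
Difference = 51.4667 − 58.5333 = -7.0666 ≈ -7.1.

-7.1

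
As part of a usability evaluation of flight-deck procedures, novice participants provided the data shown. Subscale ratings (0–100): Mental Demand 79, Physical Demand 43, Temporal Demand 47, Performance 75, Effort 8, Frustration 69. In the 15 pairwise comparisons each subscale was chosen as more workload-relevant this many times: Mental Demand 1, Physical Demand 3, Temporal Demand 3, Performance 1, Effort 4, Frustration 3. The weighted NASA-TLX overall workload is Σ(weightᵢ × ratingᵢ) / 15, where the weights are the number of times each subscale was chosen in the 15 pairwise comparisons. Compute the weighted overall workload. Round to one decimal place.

44.2

The tallies are the weights (they sum to 15).
Weighted sum = 1·79 + 3·43 + 3·47 + 1·75 + 4·8 + 3·69
            = 79 + 129 + 141 + 75 + 32 + 207 = 663.
Overall workload = 663 / 15 = 44.2000 ≈ 44.2.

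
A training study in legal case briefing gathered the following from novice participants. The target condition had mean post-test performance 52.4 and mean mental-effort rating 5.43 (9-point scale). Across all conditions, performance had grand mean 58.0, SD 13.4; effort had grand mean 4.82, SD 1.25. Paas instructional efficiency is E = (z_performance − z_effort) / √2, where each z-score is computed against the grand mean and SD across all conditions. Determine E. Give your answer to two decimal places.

-0.64

z_performance = (52.4 − 58.0) / 13.4 = -5.6000 / 13.4 = -0.4179.
z_effort = (5.43 − 4.82) / 1.25 = 0.6100 / 1.25 = 0.4880.
z_P − z_E = -0.4179 − 0.4880 = -0.9059.
E = -0.9059 / √2 = -0.9059 / 1.41421 = -0.6406 ≈ -0.64.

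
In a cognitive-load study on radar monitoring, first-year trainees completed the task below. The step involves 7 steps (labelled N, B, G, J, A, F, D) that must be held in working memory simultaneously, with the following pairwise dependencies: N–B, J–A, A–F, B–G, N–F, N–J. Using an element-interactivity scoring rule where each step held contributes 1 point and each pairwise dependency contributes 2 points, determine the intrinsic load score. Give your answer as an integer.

Count of steps held simultaneously: 7.
Count of pairwise dependencies listed: 6.
Element contribution: 7 × 1 = 7.
Interaction contribution: 6 × 2 = 12.
Intrinsic load = 7 + 12 = 19.

19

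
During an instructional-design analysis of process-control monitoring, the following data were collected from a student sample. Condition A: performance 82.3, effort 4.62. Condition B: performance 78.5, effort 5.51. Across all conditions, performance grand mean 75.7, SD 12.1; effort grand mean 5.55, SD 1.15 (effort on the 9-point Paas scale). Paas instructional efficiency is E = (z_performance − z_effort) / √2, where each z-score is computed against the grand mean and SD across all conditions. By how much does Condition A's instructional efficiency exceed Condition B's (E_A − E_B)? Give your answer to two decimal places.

Condition A: z_P = (82.3 − 75.7)/12.1 = 0.5455; z_E = (4.62 − 5.55)/1.15 = -0.8087; E_A = (0.5455 − (-0.8087))/√2 = 0.9576.
Condition B: z_P = (78.5 − 75.7)/12.1 = 0.2314; z_E = (5.51 − 5.55)/1.15 = -0.0348; E_B = (0.2314 − (-0.0348))/√2 = 0.1882.
E_A − E_B = 0.9576 − 0.1882 = 0.7694 ≈ 0.77.

0.77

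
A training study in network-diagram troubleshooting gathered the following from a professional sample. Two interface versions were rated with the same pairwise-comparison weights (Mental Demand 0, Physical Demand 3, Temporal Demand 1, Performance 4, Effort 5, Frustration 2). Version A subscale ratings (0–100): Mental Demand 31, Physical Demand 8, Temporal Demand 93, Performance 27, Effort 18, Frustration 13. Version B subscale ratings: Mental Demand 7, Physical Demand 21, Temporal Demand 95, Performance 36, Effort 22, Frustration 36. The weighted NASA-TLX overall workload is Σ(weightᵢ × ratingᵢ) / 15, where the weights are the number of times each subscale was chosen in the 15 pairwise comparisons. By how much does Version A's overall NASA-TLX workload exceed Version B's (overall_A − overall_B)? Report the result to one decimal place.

Version A weighted sum = 0·31 + 3·8 + 1·93 + 4·27 + 5·18 + 2·13 = 0 + 24 + 93 + 108 + 90 + 26 = 341; overall_A = 341/15 = 22.7333.
Version B weighted sum = 0·7 + 3·21 + 1·95 + 4·36 + 5·22 + 2·36 = 0 + 63 + 95 + 144 + 110 + 72 = 484; overall_B = 484/15 = 32.2667.
Difference = 22.7333 − 32.2667 = -9.5334 ≈ -9.5.

-9.5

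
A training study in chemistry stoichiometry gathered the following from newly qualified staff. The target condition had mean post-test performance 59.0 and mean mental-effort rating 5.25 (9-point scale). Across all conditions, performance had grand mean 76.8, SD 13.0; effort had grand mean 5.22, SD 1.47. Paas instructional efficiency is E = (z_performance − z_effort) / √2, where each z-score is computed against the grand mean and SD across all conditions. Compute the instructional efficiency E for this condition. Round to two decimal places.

z_performance = (59.0 − 76.8) / 13.0 = -17.8000 / 13.0 = -1.3692.
z_effort = (5.25 − 5.22) / 1.47 = 0.0300 / 1.47 = 0.0204.
z_P − z_E = -1.3692 − 0.0204 = -1.3896.
E = -1.3896 / √2 = -1.3896 / 1.41421 = -0.9826 ≈ -0.98.

-0.98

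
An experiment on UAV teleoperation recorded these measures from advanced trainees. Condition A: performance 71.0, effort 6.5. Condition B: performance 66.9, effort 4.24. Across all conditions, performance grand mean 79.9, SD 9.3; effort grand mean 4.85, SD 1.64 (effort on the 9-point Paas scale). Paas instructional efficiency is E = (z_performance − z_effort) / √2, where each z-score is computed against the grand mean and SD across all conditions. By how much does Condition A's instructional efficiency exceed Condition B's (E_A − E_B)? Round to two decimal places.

Condition A: z_P = (71.0 − 79.9)/9.3 = -0.9570; z_E = (6.5 − 4.85)/1.64 = 1.0061; E_A = (-0.9570 − 1.0061)/√2 = -1.3881.
Condition B: z_P = (66.9 − 79.9)/9.3 = -1.3978; z_E = (4.24 − 4.85)/1.64 = -0.3720; E_B = (-1.3978 − (-0.3720))/√2 = -0.7254.
E_A − E_B = -1.3881 − (-0.7254) = -0.6627 ≈ -0.66.

-0.66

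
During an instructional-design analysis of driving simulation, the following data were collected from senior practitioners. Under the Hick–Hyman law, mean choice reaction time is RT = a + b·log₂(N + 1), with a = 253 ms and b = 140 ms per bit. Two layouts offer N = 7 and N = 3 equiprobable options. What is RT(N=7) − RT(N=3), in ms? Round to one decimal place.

RT(7) = 253 + 140·log₂(8) = 253 + 140·3.0000 = 673.0000 ms.
RT(3) = 253 + 140·log₂(4) = 253 + 140·2.0000 = 533.0000 ms.
Difference = 673.0000 − 533.0000 = 140.0000 ≈ 140.0 ms.

140.0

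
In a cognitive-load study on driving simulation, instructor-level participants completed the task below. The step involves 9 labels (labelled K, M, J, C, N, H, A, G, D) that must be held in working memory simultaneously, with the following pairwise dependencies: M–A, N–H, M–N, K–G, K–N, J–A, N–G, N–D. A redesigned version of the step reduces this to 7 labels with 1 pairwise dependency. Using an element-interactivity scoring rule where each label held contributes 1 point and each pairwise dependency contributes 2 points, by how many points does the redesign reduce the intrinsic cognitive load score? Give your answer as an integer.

Original: 9 × 1 + 8 × 2 = 9 + 16 = 25.
Redesigned: 7 × 1 + 1 × 2 = 7 + 2 = 9.
Reduction = 25 − 9 = 16.

16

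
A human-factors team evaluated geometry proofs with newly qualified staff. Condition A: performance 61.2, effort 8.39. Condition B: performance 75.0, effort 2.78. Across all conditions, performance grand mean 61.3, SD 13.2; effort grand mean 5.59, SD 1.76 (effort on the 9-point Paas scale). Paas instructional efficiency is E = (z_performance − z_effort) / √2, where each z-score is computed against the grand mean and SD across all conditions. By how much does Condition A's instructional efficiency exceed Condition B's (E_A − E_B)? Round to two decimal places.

Condition A: z_P = (61.2 − 61.3)/13.2 = -0.0076; z_E = (8.39 − 5.59)/1.76 = 1.5909; E_A = (-0.0076 − 1.5909)/√2 = -1.1303.
Condition B: z_P = (75.0 − 61.3)/13.2 = 1.0379; z_E = (2.78 − 5.59)/1.76 = -1.5966; E_B = (1.0379 − (-1.5966))/√2 = 1.8629.
E_A − E_B = -1.1303 − 1.8629 = -2.9932 ≈ -2.99.

-2.99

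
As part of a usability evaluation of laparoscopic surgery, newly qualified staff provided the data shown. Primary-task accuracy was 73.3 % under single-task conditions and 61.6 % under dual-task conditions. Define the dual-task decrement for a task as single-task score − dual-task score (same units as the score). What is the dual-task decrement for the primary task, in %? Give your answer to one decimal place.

11.7

Decrement = 73.3 − 61.6 = 11.7000 % ≈ 11.7 %.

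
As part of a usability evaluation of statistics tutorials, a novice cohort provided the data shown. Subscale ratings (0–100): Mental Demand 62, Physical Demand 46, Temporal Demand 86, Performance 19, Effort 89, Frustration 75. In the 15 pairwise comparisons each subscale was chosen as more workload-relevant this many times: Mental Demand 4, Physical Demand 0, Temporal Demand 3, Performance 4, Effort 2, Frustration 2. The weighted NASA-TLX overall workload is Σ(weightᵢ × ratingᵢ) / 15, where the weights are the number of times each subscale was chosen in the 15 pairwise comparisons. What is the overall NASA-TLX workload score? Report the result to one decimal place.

60.7

The tallies are the weights (they sum to 15).
Weighted sum = 4·62 + 0·46 + 3·86 + 4·19 + 2·89 + 2·75
            = 248 + 0 + 258 + 76 + 178 + 150 = 910.
Overall workload = 910 / 15 = 60.6667 ≈ 60.7.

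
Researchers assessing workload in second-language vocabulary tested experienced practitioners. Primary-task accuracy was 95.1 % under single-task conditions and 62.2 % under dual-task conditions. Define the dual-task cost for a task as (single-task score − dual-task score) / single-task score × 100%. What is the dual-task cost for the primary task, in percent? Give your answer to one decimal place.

34.6

Cost = (95.1 − 62.2) / 95.1 × 100%
     = 32.9000 / 95.1 × 100% = 34.5952%.
≈ 34.6%.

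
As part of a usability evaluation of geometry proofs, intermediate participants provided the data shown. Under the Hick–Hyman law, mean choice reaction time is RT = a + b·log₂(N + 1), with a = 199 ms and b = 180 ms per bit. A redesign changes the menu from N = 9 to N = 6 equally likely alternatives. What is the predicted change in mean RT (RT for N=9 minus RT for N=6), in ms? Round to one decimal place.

RT(9) = 199 + 180·log₂(10) = 199 + 180·3.3219 = 796.9420 ms.
RT(6) = 199 + 180·log₂(7) = 199 + 180·2.8074 = 704.3320 ms.
Difference = 796.9420 − 704.3320 = 92.6100 ≈ 92.6 ms.

92.6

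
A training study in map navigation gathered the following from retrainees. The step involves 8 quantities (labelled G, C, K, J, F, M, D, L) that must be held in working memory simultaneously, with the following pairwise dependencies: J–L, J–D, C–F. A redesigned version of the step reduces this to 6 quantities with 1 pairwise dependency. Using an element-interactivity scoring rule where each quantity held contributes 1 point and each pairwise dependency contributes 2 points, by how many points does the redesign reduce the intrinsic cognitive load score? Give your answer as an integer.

Original: 8 × 1 + 3 × 2 = 8 + 6 = 14.
Redesigned: 6 × 1 + 1 × 2 = 6 + 2 = 8.
Reduction = 14 − 8 = 6.

6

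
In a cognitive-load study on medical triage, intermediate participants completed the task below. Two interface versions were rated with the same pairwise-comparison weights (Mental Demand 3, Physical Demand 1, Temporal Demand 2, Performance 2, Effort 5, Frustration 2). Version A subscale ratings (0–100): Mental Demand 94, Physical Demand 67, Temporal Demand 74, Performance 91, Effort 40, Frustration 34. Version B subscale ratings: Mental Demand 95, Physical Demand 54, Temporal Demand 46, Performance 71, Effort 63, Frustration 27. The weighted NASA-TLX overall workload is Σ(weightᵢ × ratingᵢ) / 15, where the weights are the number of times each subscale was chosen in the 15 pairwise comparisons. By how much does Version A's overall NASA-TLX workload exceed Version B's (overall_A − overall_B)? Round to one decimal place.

Version A weighted sum = 3·94 + 1·67 + 2·74 + 2·91 + 5·40 + 2·34 = 282 + 67 + 148 + 182 + 200 + 68 = 947; overall_A = 947/15 = 63.1333.
Version B weighted sum = 3·95 + 1·54 + 2·46 + 2·71 + 5·63 + 2·27 = 285 + 54 + 92 + 142 + 315 + 54 = 942; overall_B = 942/15 = 62.8000.
Difference = 63.1333 − 62.8000 = 0.3333 ≈ 0.3.

0.3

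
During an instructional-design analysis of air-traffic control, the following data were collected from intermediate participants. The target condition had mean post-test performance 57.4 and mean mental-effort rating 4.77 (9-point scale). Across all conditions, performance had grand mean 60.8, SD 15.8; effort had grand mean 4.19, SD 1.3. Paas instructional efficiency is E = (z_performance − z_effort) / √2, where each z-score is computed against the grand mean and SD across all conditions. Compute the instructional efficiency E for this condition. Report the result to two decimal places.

-0.47

z_performance = (57.4 − 60.8) / 15.8 = -3.4000 / 15.8 = -0.2152.
z_effort = (4.77 − 4.19) / 1.3 = 0.5800 / 1.3 = 0.4462.
z_P − z_E = -0.2152 − 0.4462 = -0.6614.
E = -0.6614 / √2 = -0.6614 / 1.41421 = -0.4677 ≈ -0.47.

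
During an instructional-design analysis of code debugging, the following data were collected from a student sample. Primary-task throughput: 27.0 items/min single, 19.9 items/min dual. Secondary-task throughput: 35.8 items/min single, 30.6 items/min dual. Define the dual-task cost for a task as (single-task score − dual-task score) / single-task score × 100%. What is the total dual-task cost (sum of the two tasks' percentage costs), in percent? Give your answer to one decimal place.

40.8

Primary cost = (27.0 − 19.9) / 27.0 × 100% = 26.2963%.
Secondary cost = (35.8 − 30.6) / 35.8 × 100% = 14.5251%.
Total = 26.2963% + 14.5251% = 40.8214% ≈ 40.8%.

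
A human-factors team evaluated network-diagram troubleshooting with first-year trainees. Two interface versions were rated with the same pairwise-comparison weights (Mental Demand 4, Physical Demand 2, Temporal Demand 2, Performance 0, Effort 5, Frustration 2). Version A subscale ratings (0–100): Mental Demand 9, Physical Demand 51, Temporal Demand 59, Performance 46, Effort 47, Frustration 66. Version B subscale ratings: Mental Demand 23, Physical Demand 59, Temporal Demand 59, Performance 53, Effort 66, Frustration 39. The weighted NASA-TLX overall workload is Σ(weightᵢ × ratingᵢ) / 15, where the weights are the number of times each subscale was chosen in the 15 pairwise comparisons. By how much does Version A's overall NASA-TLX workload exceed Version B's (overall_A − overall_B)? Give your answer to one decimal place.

-7.5

Version A weighted sum = 4·9 + 2·51 + 2·59 + 0·46 + 5·47 + 2·66 = 36 + 102 + 118 + 0 + 235 + 132 = 623; overall_A = 623/15 = 41.5333.
Version B weighted sum = 4·23 + 2·59 + 2·59 + 0·53 + 5·66 + 2·39 = 92 + 118 + 118 + 0 + 330 + 78 = 736; overall_B = 736/15 = 49.0667.
Difference = 41.5333 − 49.0667 = -7.5334 ≈ -7.5.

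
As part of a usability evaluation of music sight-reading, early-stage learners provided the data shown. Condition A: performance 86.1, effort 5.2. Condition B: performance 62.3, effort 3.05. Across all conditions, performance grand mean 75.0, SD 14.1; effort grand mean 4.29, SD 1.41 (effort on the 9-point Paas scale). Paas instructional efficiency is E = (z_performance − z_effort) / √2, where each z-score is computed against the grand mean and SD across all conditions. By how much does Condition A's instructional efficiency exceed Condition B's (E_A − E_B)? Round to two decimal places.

0.12

Condition A: z_P = (86.1 − 75.0)/14.1 = 0.7872; z_E = (5.2 − 4.29)/1.41 = 0.6454; E_A = (0.7872 − 0.6454)/√2 = 0.1003.
Condition B: z_P = (62.3 − 75.0)/14.1 = -0.9007; z_E = (3.05 − 4.29)/1.41 = -0.8794; E_B = (-0.9007 − (-0.8794))/√2 = -0.0151.
E_A − E_B = 0.1003 − (-0.0151) = 0.1154 ≈ 0.12.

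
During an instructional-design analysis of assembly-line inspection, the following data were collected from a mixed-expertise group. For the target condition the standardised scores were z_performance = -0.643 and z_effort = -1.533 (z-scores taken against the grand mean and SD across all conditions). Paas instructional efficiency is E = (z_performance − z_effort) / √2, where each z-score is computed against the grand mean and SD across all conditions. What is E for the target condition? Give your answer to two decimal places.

0.63

z_P − z_E = -0.643 − (-1.533) = 0.8900.
E = 0.8900 / √2 = 0.8900 / 1.41421 = 0.6293 ≈ 0.63.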